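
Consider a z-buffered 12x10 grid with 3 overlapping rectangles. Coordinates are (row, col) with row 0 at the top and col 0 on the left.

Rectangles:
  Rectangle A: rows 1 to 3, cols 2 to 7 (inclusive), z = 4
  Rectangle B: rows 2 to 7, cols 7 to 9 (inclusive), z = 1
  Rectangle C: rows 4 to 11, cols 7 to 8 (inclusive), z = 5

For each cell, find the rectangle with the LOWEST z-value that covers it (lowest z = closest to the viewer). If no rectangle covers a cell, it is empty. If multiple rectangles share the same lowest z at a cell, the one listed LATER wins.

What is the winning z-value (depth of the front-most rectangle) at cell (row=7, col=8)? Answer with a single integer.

Check cell (7,8):
  A: rows 1-3 cols 2-7 -> outside (row miss)
  B: rows 2-7 cols 7-9 z=1 -> covers; best now B (z=1)
  C: rows 4-11 cols 7-8 z=5 -> covers; best now B (z=1)
Winner: B at z=1

Answer: 1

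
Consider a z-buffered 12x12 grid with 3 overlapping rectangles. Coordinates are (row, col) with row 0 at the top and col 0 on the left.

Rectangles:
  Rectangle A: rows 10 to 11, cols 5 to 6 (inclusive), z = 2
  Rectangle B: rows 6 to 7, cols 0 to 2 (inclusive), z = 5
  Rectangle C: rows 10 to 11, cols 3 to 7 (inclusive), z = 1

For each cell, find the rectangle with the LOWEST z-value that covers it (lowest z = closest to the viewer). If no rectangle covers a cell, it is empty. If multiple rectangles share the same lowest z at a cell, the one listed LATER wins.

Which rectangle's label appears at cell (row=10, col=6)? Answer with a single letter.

Check cell (10,6):
  A: rows 10-11 cols 5-6 z=2 -> covers; best now A (z=2)
  B: rows 6-7 cols 0-2 -> outside (row miss)
  C: rows 10-11 cols 3-7 z=1 -> covers; best now C (z=1)
Winner: C at z=1

Answer: C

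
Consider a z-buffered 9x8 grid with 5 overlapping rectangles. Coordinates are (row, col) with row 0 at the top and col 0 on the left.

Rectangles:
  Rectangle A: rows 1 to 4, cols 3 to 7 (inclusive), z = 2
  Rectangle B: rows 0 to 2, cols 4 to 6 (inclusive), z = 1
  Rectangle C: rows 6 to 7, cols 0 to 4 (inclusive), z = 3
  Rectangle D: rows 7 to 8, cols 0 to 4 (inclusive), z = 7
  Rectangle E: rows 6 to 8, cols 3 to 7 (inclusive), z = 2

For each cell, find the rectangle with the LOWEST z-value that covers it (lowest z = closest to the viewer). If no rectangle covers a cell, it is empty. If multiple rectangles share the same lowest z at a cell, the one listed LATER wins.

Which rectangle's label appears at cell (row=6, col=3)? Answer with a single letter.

Answer: E

Derivation:
Check cell (6,3):
  A: rows 1-4 cols 3-7 -> outside (row miss)
  B: rows 0-2 cols 4-6 -> outside (row miss)
  C: rows 6-7 cols 0-4 z=3 -> covers; best now C (z=3)
  D: rows 7-8 cols 0-4 -> outside (row miss)
  E: rows 6-8 cols 3-7 z=2 -> covers; best now E (z=2)
Winner: E at z=2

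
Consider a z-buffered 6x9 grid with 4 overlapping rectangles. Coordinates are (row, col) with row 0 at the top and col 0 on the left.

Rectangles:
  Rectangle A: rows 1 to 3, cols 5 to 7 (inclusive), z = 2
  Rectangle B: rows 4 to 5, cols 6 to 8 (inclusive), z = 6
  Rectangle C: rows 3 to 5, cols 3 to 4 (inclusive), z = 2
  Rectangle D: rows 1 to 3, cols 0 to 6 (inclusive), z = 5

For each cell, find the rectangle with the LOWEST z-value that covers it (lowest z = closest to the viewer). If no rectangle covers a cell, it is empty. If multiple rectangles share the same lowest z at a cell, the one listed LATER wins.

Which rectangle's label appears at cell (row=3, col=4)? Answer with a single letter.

Answer: C

Derivation:
Check cell (3,4):
  A: rows 1-3 cols 5-7 -> outside (col miss)
  B: rows 4-5 cols 6-8 -> outside (row miss)
  C: rows 3-5 cols 3-4 z=2 -> covers; best now C (z=2)
  D: rows 1-3 cols 0-6 z=5 -> covers; best now C (z=2)
Winner: C at z=2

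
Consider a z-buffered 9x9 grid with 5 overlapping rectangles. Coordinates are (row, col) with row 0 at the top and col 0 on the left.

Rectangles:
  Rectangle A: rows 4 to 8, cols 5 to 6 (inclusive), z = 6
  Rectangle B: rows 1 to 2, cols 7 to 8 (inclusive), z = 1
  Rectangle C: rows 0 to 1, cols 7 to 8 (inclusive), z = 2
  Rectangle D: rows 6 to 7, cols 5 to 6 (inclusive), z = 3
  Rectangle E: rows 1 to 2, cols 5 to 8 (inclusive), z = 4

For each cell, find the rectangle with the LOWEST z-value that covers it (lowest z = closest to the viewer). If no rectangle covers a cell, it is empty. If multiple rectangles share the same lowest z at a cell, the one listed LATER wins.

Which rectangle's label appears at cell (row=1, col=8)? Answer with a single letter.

Check cell (1,8):
  A: rows 4-8 cols 5-6 -> outside (row miss)
  B: rows 1-2 cols 7-8 z=1 -> covers; best now B (z=1)
  C: rows 0-1 cols 7-8 z=2 -> covers; best now B (z=1)
  D: rows 6-7 cols 5-6 -> outside (row miss)
  E: rows 1-2 cols 5-8 z=4 -> covers; best now B (z=1)
Winner: B at z=1

Answer: B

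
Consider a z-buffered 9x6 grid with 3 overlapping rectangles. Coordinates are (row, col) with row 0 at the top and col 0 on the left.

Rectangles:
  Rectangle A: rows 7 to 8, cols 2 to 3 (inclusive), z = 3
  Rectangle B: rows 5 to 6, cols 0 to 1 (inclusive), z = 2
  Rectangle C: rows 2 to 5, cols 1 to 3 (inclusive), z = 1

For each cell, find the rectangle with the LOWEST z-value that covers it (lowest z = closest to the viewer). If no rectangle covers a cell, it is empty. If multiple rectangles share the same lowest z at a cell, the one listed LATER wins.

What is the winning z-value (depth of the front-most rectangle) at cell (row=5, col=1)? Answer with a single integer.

Answer: 1

Derivation:
Check cell (5,1):
  A: rows 7-8 cols 2-3 -> outside (row miss)
  B: rows 5-6 cols 0-1 z=2 -> covers; best now B (z=2)
  C: rows 2-5 cols 1-3 z=1 -> covers; best now C (z=1)
Winner: C at z=1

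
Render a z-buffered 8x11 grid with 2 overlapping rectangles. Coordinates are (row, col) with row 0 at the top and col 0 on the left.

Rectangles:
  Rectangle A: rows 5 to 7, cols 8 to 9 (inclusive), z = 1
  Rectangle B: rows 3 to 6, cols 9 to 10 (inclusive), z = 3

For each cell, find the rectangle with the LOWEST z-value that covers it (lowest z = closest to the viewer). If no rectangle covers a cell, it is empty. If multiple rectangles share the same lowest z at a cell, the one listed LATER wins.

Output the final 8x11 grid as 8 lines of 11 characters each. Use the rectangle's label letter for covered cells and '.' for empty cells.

...........
...........
...........
.........BB
.........BB
........AAB
........AAB
........AA.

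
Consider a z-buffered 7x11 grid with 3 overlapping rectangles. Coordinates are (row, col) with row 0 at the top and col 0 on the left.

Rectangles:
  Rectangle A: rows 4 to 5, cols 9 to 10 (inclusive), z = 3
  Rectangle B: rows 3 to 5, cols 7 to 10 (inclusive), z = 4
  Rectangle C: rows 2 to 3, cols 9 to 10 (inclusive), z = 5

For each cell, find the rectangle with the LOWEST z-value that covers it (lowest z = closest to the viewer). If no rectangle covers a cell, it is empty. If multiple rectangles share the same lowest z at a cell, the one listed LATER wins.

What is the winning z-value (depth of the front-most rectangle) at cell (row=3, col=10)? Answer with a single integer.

Check cell (3,10):
  A: rows 4-5 cols 9-10 -> outside (row miss)
  B: rows 3-5 cols 7-10 z=4 -> covers; best now B (z=4)
  C: rows 2-3 cols 9-10 z=5 -> covers; best now B (z=4)
Winner: B at z=4

Answer: 4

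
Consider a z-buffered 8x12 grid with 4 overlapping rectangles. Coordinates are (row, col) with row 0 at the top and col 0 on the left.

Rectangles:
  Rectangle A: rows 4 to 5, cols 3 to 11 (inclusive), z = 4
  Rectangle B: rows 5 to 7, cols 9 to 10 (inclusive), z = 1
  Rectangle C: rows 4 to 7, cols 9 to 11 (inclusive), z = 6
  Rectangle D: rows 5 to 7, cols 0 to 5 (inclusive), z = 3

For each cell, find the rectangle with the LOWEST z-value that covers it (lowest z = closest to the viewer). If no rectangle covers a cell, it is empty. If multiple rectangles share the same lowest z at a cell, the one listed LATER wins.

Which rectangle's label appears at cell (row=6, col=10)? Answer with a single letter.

Answer: B

Derivation:
Check cell (6,10):
  A: rows 4-5 cols 3-11 -> outside (row miss)
  B: rows 5-7 cols 9-10 z=1 -> covers; best now B (z=1)
  C: rows 4-7 cols 9-11 z=6 -> covers; best now B (z=1)
  D: rows 5-7 cols 0-5 -> outside (col miss)
Winner: B at z=1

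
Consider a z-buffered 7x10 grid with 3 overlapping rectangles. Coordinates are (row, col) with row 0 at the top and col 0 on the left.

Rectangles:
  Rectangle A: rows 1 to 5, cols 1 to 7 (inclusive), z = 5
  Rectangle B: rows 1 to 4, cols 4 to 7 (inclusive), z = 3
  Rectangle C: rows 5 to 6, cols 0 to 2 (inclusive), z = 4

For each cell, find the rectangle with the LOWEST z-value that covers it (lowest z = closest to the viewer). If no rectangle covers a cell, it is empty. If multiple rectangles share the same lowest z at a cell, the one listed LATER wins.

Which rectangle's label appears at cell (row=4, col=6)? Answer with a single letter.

Answer: B

Derivation:
Check cell (4,6):
  A: rows 1-5 cols 1-7 z=5 -> covers; best now A (z=5)
  B: rows 1-4 cols 4-7 z=3 -> covers; best now B (z=3)
  C: rows 5-6 cols 0-2 -> outside (row miss)
Winner: B at z=3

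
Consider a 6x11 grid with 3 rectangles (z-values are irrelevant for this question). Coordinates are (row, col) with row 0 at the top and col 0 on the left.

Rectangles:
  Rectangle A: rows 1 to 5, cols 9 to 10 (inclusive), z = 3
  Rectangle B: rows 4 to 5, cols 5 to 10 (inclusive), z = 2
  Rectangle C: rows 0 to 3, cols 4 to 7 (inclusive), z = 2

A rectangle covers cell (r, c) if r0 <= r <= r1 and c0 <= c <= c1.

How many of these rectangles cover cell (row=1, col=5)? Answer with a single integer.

Check cell (1,5):
  A: rows 1-5 cols 9-10 -> outside (col miss)
  B: rows 4-5 cols 5-10 -> outside (row miss)
  C: rows 0-3 cols 4-7 -> covers
Count covering = 1

Answer: 1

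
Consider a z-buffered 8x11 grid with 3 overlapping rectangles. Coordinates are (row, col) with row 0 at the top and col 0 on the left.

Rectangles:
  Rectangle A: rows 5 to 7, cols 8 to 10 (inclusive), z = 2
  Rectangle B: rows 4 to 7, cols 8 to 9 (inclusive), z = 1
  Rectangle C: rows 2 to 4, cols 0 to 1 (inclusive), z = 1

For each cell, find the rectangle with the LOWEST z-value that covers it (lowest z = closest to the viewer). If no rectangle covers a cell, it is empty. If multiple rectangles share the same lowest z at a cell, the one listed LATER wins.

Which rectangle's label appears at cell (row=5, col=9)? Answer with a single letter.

Answer: B

Derivation:
Check cell (5,9):
  A: rows 5-7 cols 8-10 z=2 -> covers; best now A (z=2)
  B: rows 4-7 cols 8-9 z=1 -> covers; best now B (z=1)
  C: rows 2-4 cols 0-1 -> outside (row miss)
Winner: B at z=1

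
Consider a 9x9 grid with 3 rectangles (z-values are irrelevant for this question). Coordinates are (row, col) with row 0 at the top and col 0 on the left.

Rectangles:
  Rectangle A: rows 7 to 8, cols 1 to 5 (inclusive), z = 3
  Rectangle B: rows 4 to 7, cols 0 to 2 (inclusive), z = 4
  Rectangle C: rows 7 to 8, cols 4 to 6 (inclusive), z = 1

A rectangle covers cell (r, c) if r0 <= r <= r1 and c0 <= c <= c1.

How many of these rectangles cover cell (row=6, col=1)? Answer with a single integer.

Answer: 1

Derivation:
Check cell (6,1):
  A: rows 7-8 cols 1-5 -> outside (row miss)
  B: rows 4-7 cols 0-2 -> covers
  C: rows 7-8 cols 4-6 -> outside (row miss)
Count covering = 1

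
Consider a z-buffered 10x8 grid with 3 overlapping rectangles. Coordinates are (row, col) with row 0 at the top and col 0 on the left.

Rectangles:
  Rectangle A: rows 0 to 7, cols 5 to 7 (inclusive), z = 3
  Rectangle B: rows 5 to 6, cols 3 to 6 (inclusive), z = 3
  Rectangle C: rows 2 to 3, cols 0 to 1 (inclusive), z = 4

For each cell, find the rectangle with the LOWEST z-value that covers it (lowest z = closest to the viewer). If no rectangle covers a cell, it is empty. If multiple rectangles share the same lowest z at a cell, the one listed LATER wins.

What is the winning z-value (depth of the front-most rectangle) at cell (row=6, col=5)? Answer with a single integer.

Check cell (6,5):
  A: rows 0-7 cols 5-7 z=3 -> covers; best now A (z=3)
  B: rows 5-6 cols 3-6 z=3 -> covers; best now B (z=3)
  C: rows 2-3 cols 0-1 -> outside (row miss)
Winner: B at z=3

Answer: 3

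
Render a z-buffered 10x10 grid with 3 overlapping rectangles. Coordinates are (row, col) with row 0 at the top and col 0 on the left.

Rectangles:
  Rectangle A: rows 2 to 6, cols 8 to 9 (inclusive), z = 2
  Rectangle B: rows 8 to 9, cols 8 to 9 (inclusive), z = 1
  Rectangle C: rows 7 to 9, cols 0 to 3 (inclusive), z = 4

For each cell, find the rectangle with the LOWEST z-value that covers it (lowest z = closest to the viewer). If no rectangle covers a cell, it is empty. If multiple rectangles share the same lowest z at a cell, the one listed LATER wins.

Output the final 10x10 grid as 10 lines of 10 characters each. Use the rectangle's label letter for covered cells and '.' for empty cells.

..........
..........
........AA
........AA
........AA
........AA
........AA
CCCC......
CCCC....BB
CCCC....BB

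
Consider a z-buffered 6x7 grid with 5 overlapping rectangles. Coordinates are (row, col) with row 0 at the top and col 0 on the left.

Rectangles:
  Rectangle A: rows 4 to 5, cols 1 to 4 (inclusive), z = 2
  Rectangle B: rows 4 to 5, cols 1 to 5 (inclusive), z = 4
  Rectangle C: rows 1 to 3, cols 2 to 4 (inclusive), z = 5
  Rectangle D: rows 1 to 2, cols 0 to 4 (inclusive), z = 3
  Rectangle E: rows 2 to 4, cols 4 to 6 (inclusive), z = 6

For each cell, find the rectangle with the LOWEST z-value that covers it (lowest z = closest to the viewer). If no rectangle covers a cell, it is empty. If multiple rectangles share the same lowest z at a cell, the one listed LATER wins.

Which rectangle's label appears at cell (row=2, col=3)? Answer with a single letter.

Check cell (2,3):
  A: rows 4-5 cols 1-4 -> outside (row miss)
  B: rows 4-5 cols 1-5 -> outside (row miss)
  C: rows 1-3 cols 2-4 z=5 -> covers; best now C (z=5)
  D: rows 1-2 cols 0-4 z=3 -> covers; best now D (z=3)
  E: rows 2-4 cols 4-6 -> outside (col miss)
Winner: D at z=3

Answer: D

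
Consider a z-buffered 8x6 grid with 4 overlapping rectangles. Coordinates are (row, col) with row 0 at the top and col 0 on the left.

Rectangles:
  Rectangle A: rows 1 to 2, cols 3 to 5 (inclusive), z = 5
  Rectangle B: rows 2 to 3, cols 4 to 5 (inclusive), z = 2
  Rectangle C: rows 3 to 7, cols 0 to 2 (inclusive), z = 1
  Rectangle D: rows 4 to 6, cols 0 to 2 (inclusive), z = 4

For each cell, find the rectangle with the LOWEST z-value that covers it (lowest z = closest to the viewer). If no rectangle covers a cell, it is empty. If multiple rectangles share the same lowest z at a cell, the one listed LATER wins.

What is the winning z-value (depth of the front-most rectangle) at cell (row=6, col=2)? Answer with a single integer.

Answer: 1

Derivation:
Check cell (6,2):
  A: rows 1-2 cols 3-5 -> outside (row miss)
  B: rows 2-3 cols 4-5 -> outside (row miss)
  C: rows 3-7 cols 0-2 z=1 -> covers; best now C (z=1)
  D: rows 4-6 cols 0-2 z=4 -> covers; best now C (z=1)
Winner: C at z=1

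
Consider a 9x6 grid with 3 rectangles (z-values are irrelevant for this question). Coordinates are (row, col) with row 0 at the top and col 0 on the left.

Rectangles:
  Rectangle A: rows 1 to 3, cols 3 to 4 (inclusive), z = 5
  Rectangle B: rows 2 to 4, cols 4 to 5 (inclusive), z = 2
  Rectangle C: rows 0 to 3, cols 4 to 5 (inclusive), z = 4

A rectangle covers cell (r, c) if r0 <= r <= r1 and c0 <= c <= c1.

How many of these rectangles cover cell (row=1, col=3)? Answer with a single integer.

Answer: 1

Derivation:
Check cell (1,3):
  A: rows 1-3 cols 3-4 -> covers
  B: rows 2-4 cols 4-5 -> outside (row miss)
  C: rows 0-3 cols 4-5 -> outside (col miss)
Count covering = 1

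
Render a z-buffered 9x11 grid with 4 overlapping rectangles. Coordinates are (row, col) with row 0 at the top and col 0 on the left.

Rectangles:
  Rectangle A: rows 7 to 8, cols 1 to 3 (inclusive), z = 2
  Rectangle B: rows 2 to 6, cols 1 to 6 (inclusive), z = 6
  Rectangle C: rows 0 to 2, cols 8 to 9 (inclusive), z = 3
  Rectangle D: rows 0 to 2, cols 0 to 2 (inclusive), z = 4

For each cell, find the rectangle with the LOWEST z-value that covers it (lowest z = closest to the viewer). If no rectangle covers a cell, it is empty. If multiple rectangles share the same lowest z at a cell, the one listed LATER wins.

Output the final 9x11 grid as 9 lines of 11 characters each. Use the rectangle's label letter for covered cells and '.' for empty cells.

DDD.....CC.
DDD.....CC.
DDDBBBB.CC.
.BBBBBB....
.BBBBBB....
.BBBBBB....
.BBBBBB....
.AAA.......
.AAA.......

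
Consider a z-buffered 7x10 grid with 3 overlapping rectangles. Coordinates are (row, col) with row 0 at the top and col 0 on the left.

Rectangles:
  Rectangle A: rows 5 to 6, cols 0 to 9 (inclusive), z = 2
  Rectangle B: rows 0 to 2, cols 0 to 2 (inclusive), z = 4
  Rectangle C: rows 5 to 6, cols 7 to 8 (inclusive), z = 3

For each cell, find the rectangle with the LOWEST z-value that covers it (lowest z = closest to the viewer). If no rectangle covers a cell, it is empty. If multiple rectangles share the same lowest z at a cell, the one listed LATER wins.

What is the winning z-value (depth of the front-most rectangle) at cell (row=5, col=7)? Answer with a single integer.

Answer: 2

Derivation:
Check cell (5,7):
  A: rows 5-6 cols 0-9 z=2 -> covers; best now A (z=2)
  B: rows 0-2 cols 0-2 -> outside (row miss)
  C: rows 5-6 cols 7-8 z=3 -> covers; best now A (z=2)
Winner: A at z=2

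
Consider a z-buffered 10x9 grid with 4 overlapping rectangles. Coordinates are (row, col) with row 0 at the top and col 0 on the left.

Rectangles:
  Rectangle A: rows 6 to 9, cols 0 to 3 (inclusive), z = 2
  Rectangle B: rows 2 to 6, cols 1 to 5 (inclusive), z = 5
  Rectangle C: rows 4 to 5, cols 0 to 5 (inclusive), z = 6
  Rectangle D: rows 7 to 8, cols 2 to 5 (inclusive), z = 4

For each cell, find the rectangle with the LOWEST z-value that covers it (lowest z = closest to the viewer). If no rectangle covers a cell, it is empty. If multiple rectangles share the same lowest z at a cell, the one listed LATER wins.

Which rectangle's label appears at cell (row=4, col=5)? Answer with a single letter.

Check cell (4,5):
  A: rows 6-9 cols 0-3 -> outside (row miss)
  B: rows 2-6 cols 1-5 z=5 -> covers; best now B (z=5)
  C: rows 4-5 cols 0-5 z=6 -> covers; best now B (z=5)
  D: rows 7-8 cols 2-5 -> outside (row miss)
Winner: B at z=5

Answer: B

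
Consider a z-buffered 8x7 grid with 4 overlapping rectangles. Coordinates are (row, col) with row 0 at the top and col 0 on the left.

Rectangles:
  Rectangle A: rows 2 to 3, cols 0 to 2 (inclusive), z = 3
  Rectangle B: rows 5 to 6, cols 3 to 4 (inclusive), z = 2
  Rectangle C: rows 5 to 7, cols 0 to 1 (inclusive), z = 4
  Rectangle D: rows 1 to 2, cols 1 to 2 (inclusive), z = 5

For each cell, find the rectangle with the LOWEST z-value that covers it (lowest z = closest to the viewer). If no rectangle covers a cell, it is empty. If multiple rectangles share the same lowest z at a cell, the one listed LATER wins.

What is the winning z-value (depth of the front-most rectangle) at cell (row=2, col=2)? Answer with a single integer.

Answer: 3

Derivation:
Check cell (2,2):
  A: rows 2-3 cols 0-2 z=3 -> covers; best now A (z=3)
  B: rows 5-6 cols 3-4 -> outside (row miss)
  C: rows 5-7 cols 0-1 -> outside (row miss)
  D: rows 1-2 cols 1-2 z=5 -> covers; best now A (z=3)
Winner: A at z=3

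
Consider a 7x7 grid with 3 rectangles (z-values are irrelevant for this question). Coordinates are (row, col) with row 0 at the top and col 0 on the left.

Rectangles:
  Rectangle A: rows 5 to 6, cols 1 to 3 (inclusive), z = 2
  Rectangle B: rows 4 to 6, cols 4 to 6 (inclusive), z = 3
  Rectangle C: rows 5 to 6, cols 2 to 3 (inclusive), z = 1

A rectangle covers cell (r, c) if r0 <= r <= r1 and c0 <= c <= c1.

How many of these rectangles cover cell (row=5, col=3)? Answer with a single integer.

Answer: 2

Derivation:
Check cell (5,3):
  A: rows 5-6 cols 1-3 -> covers
  B: rows 4-6 cols 4-6 -> outside (col miss)
  C: rows 5-6 cols 2-3 -> covers
Count covering = 2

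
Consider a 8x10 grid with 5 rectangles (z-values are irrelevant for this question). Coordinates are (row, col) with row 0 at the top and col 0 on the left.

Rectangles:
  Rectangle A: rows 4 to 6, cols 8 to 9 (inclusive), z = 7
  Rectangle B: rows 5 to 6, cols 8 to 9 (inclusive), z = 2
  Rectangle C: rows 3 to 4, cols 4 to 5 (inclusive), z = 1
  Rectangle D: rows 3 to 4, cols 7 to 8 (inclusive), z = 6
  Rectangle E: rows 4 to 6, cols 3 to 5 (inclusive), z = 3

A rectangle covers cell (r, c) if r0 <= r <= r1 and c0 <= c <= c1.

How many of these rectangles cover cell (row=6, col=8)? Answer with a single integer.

Answer: 2

Derivation:
Check cell (6,8):
  A: rows 4-6 cols 8-9 -> covers
  B: rows 5-6 cols 8-9 -> covers
  C: rows 3-4 cols 4-5 -> outside (row miss)
  D: rows 3-4 cols 7-8 -> outside (row miss)
  E: rows 4-6 cols 3-5 -> outside (col miss)
Count covering = 2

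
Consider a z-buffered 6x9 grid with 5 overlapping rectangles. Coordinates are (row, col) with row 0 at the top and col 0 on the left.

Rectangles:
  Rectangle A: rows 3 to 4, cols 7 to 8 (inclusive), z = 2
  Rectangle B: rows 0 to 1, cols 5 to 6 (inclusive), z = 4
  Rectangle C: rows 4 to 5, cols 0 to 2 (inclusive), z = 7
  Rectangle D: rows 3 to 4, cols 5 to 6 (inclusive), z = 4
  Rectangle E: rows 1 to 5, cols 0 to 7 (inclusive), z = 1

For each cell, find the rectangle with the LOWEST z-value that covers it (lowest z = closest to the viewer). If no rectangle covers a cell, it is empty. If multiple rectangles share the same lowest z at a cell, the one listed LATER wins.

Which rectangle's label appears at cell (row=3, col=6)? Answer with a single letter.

Check cell (3,6):
  A: rows 3-4 cols 7-8 -> outside (col miss)
  B: rows 0-1 cols 5-6 -> outside (row miss)
  C: rows 4-5 cols 0-2 -> outside (row miss)
  D: rows 3-4 cols 5-6 z=4 -> covers; best now D (z=4)
  E: rows 1-5 cols 0-7 z=1 -> covers; best now E (z=1)
Winner: E at z=1

Answer: E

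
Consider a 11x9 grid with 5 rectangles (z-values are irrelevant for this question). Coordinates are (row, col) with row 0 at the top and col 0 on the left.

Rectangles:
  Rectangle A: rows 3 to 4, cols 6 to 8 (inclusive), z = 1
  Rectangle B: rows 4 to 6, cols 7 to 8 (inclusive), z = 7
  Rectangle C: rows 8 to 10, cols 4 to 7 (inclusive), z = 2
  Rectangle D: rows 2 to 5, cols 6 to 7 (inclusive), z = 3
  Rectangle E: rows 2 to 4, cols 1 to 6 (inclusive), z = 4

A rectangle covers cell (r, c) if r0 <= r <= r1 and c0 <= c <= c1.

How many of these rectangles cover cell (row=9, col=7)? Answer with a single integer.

Answer: 1

Derivation:
Check cell (9,7):
  A: rows 3-4 cols 6-8 -> outside (row miss)
  B: rows 4-6 cols 7-8 -> outside (row miss)
  C: rows 8-10 cols 4-7 -> covers
  D: rows 2-5 cols 6-7 -> outside (row miss)
  E: rows 2-4 cols 1-6 -> outside (row miss)
Count covering = 1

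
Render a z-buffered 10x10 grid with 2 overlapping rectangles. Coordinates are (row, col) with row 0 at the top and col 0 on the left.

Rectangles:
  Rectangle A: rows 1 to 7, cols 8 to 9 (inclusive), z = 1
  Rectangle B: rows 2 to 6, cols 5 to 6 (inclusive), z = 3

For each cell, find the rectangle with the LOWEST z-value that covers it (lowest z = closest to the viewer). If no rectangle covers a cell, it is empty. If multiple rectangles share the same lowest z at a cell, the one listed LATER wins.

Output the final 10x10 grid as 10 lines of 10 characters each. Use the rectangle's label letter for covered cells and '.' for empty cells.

..........
........AA
.....BB.AA
.....BB.AA
.....BB.AA
.....BB.AA
.....BB.AA
........AA
..........
..........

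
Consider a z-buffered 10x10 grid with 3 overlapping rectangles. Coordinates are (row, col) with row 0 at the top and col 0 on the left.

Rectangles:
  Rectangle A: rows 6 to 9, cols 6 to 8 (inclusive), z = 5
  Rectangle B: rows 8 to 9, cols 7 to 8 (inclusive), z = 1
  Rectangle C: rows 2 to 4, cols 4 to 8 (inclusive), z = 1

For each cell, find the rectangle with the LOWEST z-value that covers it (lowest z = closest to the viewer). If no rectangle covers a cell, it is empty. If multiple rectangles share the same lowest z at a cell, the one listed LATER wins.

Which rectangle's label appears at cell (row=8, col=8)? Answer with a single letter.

Answer: B

Derivation:
Check cell (8,8):
  A: rows 6-9 cols 6-8 z=5 -> covers; best now A (z=5)
  B: rows 8-9 cols 7-8 z=1 -> covers; best now B (z=1)
  C: rows 2-4 cols 4-8 -> outside (row miss)
Winner: B at z=1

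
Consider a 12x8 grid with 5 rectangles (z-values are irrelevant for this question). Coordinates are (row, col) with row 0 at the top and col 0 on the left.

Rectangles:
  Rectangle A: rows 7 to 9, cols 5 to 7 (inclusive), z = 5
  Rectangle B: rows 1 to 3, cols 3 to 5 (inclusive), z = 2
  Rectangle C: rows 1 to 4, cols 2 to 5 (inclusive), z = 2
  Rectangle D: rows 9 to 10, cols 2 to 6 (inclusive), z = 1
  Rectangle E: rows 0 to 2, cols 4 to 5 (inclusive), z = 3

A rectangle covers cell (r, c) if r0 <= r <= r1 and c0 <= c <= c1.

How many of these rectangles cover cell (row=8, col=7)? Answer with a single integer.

Check cell (8,7):
  A: rows 7-9 cols 5-7 -> covers
  B: rows 1-3 cols 3-5 -> outside (row miss)
  C: rows 1-4 cols 2-5 -> outside (row miss)
  D: rows 9-10 cols 2-6 -> outside (row miss)
  E: rows 0-2 cols 4-5 -> outside (row miss)
Count covering = 1

Answer: 1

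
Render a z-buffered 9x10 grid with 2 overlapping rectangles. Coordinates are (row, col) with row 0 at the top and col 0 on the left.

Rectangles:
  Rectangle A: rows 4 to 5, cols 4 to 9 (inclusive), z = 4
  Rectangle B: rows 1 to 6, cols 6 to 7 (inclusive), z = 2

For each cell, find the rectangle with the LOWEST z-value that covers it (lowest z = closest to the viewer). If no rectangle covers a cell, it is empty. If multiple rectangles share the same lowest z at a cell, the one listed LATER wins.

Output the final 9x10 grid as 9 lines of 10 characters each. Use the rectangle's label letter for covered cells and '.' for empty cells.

..........
......BB..
......BB..
......BB..
....AABBAA
....AABBAA
......BB..
..........
..........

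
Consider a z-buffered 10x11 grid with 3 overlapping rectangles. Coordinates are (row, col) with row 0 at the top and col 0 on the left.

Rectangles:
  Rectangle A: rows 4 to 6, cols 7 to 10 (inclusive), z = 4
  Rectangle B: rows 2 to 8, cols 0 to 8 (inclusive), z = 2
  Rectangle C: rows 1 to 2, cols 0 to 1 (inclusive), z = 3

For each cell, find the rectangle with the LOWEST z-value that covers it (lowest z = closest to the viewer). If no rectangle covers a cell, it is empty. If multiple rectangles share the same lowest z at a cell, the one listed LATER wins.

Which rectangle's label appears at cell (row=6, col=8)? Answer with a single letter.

Answer: B

Derivation:
Check cell (6,8):
  A: rows 4-6 cols 7-10 z=4 -> covers; best now A (z=4)
  B: rows 2-8 cols 0-8 z=2 -> covers; best now B (z=2)
  C: rows 1-2 cols 0-1 -> outside (row miss)
Winner: B at z=2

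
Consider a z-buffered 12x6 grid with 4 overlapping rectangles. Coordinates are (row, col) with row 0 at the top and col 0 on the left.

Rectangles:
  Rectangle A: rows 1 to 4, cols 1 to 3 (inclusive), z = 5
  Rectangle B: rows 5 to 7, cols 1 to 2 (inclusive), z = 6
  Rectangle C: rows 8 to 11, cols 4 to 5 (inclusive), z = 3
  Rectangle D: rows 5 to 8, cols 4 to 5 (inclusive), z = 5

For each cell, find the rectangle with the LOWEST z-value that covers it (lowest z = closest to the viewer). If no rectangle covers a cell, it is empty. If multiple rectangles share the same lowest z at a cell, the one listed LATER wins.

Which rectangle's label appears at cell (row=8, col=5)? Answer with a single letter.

Answer: C

Derivation:
Check cell (8,5):
  A: rows 1-4 cols 1-3 -> outside (row miss)
  B: rows 5-7 cols 1-2 -> outside (row miss)
  C: rows 8-11 cols 4-5 z=3 -> covers; best now C (z=3)
  D: rows 5-8 cols 4-5 z=5 -> covers; best now C (z=3)
Winner: C at z=3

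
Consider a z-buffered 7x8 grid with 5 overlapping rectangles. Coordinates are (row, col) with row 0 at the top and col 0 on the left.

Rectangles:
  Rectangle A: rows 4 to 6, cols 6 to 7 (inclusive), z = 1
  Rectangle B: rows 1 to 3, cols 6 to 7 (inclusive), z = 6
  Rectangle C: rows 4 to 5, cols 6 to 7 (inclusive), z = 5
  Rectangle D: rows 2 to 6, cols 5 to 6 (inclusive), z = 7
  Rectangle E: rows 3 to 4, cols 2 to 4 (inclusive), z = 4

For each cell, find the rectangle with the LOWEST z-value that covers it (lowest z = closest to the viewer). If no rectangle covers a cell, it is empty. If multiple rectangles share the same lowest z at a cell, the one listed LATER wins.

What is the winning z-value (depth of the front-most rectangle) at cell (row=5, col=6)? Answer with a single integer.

Check cell (5,6):
  A: rows 4-6 cols 6-7 z=1 -> covers; best now A (z=1)
  B: rows 1-3 cols 6-7 -> outside (row miss)
  C: rows 4-5 cols 6-7 z=5 -> covers; best now A (z=1)
  D: rows 2-6 cols 5-6 z=7 -> covers; best now A (z=1)
  E: rows 3-4 cols 2-4 -> outside (row miss)
Winner: A at z=1

Answer: 1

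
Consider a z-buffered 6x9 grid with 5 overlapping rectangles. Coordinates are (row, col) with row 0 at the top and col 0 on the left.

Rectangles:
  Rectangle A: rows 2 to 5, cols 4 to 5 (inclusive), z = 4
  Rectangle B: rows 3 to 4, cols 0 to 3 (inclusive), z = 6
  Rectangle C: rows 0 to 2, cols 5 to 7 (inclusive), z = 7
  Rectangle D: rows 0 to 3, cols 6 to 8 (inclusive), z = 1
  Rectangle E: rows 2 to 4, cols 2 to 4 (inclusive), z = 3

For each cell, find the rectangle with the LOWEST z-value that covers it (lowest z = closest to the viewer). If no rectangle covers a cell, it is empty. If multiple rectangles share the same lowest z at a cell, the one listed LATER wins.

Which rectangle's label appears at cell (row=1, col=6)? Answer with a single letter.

Answer: D

Derivation:
Check cell (1,6):
  A: rows 2-5 cols 4-5 -> outside (row miss)
  B: rows 3-4 cols 0-3 -> outside (row miss)
  C: rows 0-2 cols 5-7 z=7 -> covers; best now C (z=7)
  D: rows 0-3 cols 6-8 z=1 -> covers; best now D (z=1)
  E: rows 2-4 cols 2-4 -> outside (row miss)
Winner: D at z=1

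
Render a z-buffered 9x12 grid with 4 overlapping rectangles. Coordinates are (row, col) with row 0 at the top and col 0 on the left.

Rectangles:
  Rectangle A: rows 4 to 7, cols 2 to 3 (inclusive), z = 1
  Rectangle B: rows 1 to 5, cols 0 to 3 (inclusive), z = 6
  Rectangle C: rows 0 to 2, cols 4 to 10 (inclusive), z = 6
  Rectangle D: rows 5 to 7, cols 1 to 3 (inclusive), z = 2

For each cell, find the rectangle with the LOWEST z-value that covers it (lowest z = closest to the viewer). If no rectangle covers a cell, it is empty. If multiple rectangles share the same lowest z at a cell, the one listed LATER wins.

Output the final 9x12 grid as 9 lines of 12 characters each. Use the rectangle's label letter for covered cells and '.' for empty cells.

....CCCCCCC.
BBBBCCCCCCC.
BBBBCCCCCCC.
BBBB........
BBAA........
BDAA........
.DAA........
.DAA........
............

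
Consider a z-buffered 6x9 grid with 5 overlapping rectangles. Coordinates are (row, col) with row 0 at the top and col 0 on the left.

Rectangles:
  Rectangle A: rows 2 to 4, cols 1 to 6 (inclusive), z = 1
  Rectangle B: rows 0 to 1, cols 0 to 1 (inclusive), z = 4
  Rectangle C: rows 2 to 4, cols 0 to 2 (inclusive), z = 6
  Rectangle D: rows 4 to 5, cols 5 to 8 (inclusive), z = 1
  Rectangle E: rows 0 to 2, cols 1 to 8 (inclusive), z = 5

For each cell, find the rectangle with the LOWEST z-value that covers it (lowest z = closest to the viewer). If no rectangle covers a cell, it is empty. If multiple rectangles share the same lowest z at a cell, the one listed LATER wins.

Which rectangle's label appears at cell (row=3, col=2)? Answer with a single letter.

Answer: A

Derivation:
Check cell (3,2):
  A: rows 2-4 cols 1-6 z=1 -> covers; best now A (z=1)
  B: rows 0-1 cols 0-1 -> outside (row miss)
  C: rows 2-4 cols 0-2 z=6 -> covers; best now A (z=1)
  D: rows 4-5 cols 5-8 -> outside (row miss)
  E: rows 0-2 cols 1-8 -> outside (row miss)
Winner: A at z=1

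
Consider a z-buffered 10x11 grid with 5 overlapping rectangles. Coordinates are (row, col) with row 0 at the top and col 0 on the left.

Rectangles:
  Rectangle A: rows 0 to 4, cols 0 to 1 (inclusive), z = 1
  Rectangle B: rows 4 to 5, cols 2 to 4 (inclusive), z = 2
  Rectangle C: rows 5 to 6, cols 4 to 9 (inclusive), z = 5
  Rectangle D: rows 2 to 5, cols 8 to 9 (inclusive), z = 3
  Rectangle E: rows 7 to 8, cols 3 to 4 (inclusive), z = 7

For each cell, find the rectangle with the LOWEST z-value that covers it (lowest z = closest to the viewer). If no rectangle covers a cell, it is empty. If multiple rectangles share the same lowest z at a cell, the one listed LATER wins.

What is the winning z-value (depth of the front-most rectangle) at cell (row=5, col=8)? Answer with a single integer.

Check cell (5,8):
  A: rows 0-4 cols 0-1 -> outside (row miss)
  B: rows 4-5 cols 2-4 -> outside (col miss)
  C: rows 5-6 cols 4-9 z=5 -> covers; best now C (z=5)
  D: rows 2-5 cols 8-9 z=3 -> covers; best now D (z=3)
  E: rows 7-8 cols 3-4 -> outside (row miss)
Winner: D at z=3

Answer: 3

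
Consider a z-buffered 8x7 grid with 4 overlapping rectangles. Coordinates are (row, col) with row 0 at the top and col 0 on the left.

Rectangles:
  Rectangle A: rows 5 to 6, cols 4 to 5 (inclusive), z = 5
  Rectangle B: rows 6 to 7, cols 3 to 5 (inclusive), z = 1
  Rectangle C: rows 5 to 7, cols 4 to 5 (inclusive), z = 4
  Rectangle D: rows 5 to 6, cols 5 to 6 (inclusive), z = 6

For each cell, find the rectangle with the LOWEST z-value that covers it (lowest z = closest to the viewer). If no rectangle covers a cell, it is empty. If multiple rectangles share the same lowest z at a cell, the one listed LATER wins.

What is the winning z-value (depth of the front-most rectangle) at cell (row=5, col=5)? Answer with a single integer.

Check cell (5,5):
  A: rows 5-6 cols 4-5 z=5 -> covers; best now A (z=5)
  B: rows 6-7 cols 3-5 -> outside (row miss)
  C: rows 5-7 cols 4-5 z=4 -> covers; best now C (z=4)
  D: rows 5-6 cols 5-6 z=6 -> covers; best now C (z=4)
Winner: C at z=4

Answer: 4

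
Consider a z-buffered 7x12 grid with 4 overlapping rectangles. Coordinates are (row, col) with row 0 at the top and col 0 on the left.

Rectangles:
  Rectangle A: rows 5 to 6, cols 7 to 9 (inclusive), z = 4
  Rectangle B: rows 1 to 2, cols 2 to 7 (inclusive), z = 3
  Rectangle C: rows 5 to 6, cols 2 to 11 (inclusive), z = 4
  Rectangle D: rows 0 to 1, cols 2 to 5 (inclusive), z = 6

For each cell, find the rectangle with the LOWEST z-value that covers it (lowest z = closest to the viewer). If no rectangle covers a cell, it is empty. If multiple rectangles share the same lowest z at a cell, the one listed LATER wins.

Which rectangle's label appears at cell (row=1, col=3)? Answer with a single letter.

Answer: B

Derivation:
Check cell (1,3):
  A: rows 5-6 cols 7-9 -> outside (row miss)
  B: rows 1-2 cols 2-7 z=3 -> covers; best now B (z=3)
  C: rows 5-6 cols 2-11 -> outside (row miss)
  D: rows 0-1 cols 2-5 z=6 -> covers; best now B (z=3)
Winner: B at z=3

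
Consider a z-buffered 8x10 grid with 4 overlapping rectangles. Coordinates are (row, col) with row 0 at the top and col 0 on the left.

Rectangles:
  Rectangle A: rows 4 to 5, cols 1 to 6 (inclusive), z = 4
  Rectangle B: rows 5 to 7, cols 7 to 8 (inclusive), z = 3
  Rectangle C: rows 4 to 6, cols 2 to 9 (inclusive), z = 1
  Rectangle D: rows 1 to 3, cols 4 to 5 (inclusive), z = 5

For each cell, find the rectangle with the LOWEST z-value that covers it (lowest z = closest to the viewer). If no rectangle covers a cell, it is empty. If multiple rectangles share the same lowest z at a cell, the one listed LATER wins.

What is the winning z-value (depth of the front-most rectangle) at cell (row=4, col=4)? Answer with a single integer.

Answer: 1

Derivation:
Check cell (4,4):
  A: rows 4-5 cols 1-6 z=4 -> covers; best now A (z=4)
  B: rows 5-7 cols 7-8 -> outside (row miss)
  C: rows 4-6 cols 2-9 z=1 -> covers; best now C (z=1)
  D: rows 1-3 cols 4-5 -> outside (row miss)
Winner: C at z=1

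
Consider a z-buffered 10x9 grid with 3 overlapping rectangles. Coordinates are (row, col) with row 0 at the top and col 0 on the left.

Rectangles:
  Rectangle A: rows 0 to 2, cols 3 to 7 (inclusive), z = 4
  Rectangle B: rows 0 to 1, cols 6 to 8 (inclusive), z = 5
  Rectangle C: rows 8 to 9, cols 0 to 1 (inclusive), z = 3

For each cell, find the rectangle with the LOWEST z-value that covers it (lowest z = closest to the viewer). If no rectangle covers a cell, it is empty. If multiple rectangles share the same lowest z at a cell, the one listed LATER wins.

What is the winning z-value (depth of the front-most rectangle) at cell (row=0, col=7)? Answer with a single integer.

Answer: 4

Derivation:
Check cell (0,7):
  A: rows 0-2 cols 3-7 z=4 -> covers; best now A (z=4)
  B: rows 0-1 cols 6-8 z=5 -> covers; best now A (z=4)
  C: rows 8-9 cols 0-1 -> outside (row miss)
Winner: A at z=4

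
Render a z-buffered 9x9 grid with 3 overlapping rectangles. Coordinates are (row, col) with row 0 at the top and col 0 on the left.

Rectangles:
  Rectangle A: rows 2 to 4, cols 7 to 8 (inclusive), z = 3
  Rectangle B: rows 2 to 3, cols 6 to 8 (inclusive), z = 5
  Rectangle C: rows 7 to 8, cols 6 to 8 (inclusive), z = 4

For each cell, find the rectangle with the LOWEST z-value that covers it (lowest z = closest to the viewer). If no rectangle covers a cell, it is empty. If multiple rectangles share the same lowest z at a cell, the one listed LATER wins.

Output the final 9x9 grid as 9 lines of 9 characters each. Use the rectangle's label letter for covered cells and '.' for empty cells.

.........
.........
......BAA
......BAA
.......AA
.........
.........
......CCC
......CCC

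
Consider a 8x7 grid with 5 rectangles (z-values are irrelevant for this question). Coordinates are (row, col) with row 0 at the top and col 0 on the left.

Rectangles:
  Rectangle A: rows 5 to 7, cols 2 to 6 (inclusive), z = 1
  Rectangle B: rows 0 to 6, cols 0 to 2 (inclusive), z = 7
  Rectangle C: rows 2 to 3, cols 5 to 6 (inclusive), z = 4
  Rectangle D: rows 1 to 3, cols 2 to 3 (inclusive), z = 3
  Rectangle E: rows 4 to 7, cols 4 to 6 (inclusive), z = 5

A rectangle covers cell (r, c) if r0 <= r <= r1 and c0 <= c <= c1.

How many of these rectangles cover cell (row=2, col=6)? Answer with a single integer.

Check cell (2,6):
  A: rows 5-7 cols 2-6 -> outside (row miss)
  B: rows 0-6 cols 0-2 -> outside (col miss)
  C: rows 2-3 cols 5-6 -> covers
  D: rows 1-3 cols 2-3 -> outside (col miss)
  E: rows 4-7 cols 4-6 -> outside (row miss)
Count covering = 1

Answer: 1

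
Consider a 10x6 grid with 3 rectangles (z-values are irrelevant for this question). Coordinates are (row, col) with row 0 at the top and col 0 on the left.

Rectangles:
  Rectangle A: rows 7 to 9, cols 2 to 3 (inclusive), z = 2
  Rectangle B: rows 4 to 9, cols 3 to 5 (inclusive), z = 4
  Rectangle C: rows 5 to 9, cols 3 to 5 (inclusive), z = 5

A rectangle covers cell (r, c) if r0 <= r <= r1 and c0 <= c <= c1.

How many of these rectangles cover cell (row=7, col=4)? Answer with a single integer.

Answer: 2

Derivation:
Check cell (7,4):
  A: rows 7-9 cols 2-3 -> outside (col miss)
  B: rows 4-9 cols 3-5 -> covers
  C: rows 5-9 cols 3-5 -> covers
Count covering = 2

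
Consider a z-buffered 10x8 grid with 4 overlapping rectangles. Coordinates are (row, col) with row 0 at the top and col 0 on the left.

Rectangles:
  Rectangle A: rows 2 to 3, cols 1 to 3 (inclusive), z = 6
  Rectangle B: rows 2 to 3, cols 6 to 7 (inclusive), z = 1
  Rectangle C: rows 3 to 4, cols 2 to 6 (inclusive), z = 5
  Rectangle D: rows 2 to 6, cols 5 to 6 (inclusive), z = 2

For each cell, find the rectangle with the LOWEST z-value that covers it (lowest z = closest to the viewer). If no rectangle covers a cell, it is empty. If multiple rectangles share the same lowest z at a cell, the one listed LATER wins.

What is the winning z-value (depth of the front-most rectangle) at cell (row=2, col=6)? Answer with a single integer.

Answer: 1

Derivation:
Check cell (2,6):
  A: rows 2-3 cols 1-3 -> outside (col miss)
  B: rows 2-3 cols 6-7 z=1 -> covers; best now B (z=1)
  C: rows 3-4 cols 2-6 -> outside (row miss)
  D: rows 2-6 cols 5-6 z=2 -> covers; best now B (z=1)
Winner: B at z=1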